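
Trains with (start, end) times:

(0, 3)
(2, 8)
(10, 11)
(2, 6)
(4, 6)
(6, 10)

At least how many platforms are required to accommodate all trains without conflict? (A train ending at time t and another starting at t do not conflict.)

3

Events (time:±→running): 0:+→1 2:+→2 2:+→3 … peak 3.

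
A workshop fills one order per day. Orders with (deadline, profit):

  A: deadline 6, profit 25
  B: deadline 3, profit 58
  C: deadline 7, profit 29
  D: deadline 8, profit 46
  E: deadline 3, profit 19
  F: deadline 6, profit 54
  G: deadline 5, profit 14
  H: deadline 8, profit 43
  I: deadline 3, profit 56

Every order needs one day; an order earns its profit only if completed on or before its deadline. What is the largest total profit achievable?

330

Take jobs in profit order; each goes to the latest open slot no later than its deadline.
Profit order: B=58 I=56 F=54 D=46 H=43 C=29 A=25 E=19 G=14
Assign: B→slot 3, I→slot 2, F→slot 6, D→slot 8, H→slot 7, C→slot 5, A→slot 4, E→slot 1, G skipped.
Slots: [1:E] [2:I] [3:B] [4:A] [5:C] [6:F] [7:H] [8:D]
Profit = 19 + 56 + 58 + 25 + 29 + 54 + 43 + 46 = 330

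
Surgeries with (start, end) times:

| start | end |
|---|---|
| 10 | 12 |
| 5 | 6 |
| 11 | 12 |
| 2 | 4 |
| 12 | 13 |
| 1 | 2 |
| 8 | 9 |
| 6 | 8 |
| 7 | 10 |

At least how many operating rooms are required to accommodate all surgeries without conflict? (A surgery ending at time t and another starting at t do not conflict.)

2

The answer is the maximum number of intervals overlapping at any instant.
starts: [1, 2, 5, 6, 7, 8, 10, 11, 12]
ends:   [2, 4, 6, 8, 9, 10, 12, 12, 13]
s1→1 e2→0 s2→1 e4→0 s5→1 e6→0 s6→1 s7→2  — peak 2.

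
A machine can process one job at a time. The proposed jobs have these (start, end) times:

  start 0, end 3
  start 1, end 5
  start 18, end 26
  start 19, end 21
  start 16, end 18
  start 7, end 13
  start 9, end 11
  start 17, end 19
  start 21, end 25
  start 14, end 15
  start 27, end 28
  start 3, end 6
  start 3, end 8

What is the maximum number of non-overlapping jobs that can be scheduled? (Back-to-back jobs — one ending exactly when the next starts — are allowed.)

8

Greedy by earliest finish: after sorting by end time, pick each interval compatible with the last pick.
By end time: (0,3), (1,5), (3,6), (3,8), (9,11), (7,13), (14,15), (16,18), (17,19), (19,21), (21,25), (18,26), (27,28).
Pick (0,3); next start ≥ 3 → (3,6); next start ≥ 6 → (9,11); next start ≥ 11 → (14,15); next start ≥ 15 → (16,18); next start ≥ 18 → (19,21); next start ≥ 21 → (21,25); next start ≥ 25 → (27,28).
Selected 8 jobs.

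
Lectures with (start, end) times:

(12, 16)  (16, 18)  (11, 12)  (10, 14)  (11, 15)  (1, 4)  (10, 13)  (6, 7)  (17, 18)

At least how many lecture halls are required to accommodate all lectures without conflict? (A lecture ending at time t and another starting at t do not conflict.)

starts: [1, 6, 10, 10, 11, 11, 12, 16, 17]
ends:   [4, 7, 12, 13, 14, 15, 16, 18, 18]
s1→1 e4→0 s6→1 e7→0 s10→1 s10→2 s11→3 s11→4  — peak 4.

4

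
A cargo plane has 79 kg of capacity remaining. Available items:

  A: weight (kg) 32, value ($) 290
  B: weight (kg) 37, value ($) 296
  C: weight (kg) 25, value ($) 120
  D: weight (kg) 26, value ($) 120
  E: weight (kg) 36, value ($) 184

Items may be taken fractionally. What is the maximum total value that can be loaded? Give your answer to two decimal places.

637.11

Greedy by value/weight ratio, highest first.
Order: A (290/32=9.06) > B (296/37=8.00) > E (184/36=5.11) > C (120/25=4.80) > D (120/26=4.62)
Fill: take A (32 @ 290) → take B (37 @ 296) → take 10/36 of E → 51.11; 79/79 used.
Total value = 637.11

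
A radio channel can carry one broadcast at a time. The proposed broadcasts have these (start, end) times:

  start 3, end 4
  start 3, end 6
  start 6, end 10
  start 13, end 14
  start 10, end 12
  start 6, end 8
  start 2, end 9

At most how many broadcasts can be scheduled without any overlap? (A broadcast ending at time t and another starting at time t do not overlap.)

4

Order by finish time; keep every interval that doesn't clash with the previous kept one.
Sorted by end: (3,4)  (3,6)  (6,8)  (2,9)  (6,10)  (10,12)  (13,14)
take (3,4); take (6,8); skip (2,9); take (10,12); take (13,14).
Selected 4 broadcasts.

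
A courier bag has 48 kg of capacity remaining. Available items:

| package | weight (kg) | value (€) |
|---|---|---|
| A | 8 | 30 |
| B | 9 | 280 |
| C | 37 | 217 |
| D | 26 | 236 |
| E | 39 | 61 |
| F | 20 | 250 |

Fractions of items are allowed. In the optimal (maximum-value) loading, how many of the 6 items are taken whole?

Ratios (sorted): B 31.11, F 12.50, D 9.08, C 5.86, A 3.75, E 1.56
take B (9 @ 280); take F (20 @ 250); take 19/26 of D → 172.46. Capacity used 48/48.
2 item(s) taken whole; one partial (take 19/26 of D).

2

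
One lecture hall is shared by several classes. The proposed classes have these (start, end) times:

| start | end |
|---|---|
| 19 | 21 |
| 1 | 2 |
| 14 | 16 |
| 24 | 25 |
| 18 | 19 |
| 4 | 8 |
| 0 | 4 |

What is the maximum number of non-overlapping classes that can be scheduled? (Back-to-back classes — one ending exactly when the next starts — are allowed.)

6

Sorted by end: (1,2)  (0,4)  (4,8)  (14,16)  (18,19)  (19,21)  (24,25)
take (1,2); skip (0,4); take (4,8); take (14,16); take (18,19); take (19,21); take (24,25).
Selected 6 classes.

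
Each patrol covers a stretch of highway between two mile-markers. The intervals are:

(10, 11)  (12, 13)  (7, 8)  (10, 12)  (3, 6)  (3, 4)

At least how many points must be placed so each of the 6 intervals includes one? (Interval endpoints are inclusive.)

4

Sorted: [3,4] [3,6] [7,8] [10,11] [10,12] [12,13]
{[3,4],[3,6]} hit by 4; {[7,8]} hit by 8; {[10,11],[10,12]} hit by 11; {[12,13]} hit by 13.
Points: 4, 8, 11, 13 (4 total).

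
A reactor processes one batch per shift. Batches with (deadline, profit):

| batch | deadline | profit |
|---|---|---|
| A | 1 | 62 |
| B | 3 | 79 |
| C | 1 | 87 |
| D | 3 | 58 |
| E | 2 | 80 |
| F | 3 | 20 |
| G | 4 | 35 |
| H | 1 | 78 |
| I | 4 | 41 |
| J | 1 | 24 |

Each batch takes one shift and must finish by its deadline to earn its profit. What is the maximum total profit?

287

Take jobs in profit order; each goes to the latest open slot no later than its deadline.
By profit: C(d1,87), E(d2,80), B(d3,79), H(d1,78), A(d1,62), D(d3,58), I(d4,41), G(d4,35), J(d1,24), F(d3,20)
C→slot 1; E→slot 2; B→slot 3; H skipped; A skipped; D skipped; I→slot 4; G skipped; J skipped; F skipped.
Profit = 87 + 80 + 79 + 41 = 287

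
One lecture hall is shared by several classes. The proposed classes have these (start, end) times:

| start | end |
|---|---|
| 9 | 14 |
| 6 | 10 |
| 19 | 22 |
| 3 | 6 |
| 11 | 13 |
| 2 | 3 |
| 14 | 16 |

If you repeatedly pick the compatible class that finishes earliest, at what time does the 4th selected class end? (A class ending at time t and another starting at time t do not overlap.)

13

Sorted by end: (2,3)  (3,6)  (6,10)  (11,13)  (9,14)  (14,16)  (19,22)
take (2,3); take (3,6); take (6,10); take (11,13); take (14,16); take (19,22).
Selected: (2,3) (3,6) (6,10) (11,13) (14,16) (19,22)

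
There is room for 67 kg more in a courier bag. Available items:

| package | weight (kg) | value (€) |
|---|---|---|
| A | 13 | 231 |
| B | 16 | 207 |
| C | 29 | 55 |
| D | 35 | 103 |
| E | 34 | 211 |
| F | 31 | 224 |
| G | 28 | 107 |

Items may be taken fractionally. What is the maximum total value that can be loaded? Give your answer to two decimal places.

705.44

Greedy by value/weight ratio, highest first.
Ratios (sorted): A 17.77, B 12.94, F 7.23, E 6.21, G 3.82, D 2.94, C 1.90
take A (13 @ 231); take B (16 @ 207); take F (31 @ 224); take 7/34 of E → 43.44. Capacity used 67/67.
Total value = 705.44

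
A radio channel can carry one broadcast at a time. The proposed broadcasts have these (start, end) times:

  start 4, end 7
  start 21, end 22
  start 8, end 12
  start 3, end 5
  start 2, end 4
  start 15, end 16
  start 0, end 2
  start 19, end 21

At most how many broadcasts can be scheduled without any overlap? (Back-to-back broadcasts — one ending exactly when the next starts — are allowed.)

7

Sort by end time and greedily take each interval whose start is ≥ the last chosen end.
By end time: (0,2), (2,4), (3,5), (4,7), (8,12), (15,16), (19,21), (21,22).
Pick (0,2); next start ≥ 2 → (2,4); next start ≥ 4 → (4,7); next start ≥ 7 → (8,12); next start ≥ 12 → (15,16); next start ≥ 16 → (19,21); next start ≥ 21 → (21,22).
Selected 7 broadcasts.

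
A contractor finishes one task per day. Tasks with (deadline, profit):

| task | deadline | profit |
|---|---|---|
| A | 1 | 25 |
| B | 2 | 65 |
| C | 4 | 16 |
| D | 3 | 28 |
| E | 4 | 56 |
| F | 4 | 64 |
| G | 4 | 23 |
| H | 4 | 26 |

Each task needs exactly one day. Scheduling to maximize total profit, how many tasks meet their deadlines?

4

Take jobs in profit order; each goes to the latest open slot no later than its deadline.
By profit: B(d2,65), F(d4,64), E(d4,56), D(d3,28), H(d4,26), A(d1,25), G(d4,23), C(d4,16)
B→slot 2; F→slot 4; E→slot 3; D→slot 1; H skipped; A skipped; G skipped; C skipped.
4 of 8 scheduled.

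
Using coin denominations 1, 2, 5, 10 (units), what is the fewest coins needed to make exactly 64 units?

8

64 = 6×10 + 2×2
Total coins = 6 + 2 = 8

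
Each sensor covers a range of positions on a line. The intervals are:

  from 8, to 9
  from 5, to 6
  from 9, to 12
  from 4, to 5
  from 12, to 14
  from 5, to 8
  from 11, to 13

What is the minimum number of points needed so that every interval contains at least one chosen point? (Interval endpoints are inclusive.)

By right end: [4,5]  [5,6]  [5,8]  [8,9]  [9,12]  [11,13]  [12,14]
[4,5] uncovered → point at 5; [8,9] uncovered → point at 9; [11,13] uncovered → point at 13.
Points: 5, 9, 13 (3 total).

3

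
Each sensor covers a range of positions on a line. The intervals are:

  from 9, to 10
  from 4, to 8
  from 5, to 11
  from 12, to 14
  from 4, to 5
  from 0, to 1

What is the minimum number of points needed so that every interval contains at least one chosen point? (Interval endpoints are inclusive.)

Sorted: [0,1] [4,5] [4,8] [9,10] [5,11] [12,14]
{[0,1]} hit by 1; {[4,5],[4,8]} hit by 5; {[9,10],[5,11]} hit by 10; {[12,14]} hit by 14.
Points: 1, 5, 10, 14 (4 total).

4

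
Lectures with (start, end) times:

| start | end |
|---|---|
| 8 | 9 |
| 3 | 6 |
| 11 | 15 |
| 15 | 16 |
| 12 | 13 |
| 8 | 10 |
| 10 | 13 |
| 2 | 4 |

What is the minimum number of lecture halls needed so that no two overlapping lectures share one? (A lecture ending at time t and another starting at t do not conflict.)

3

Count concurrent intervals with a sweep; the peak is the room count.
Events (time:±→running): 2:+→1 3:+→2 4:-→1 6:-→0 8:+→1 8:+→2 9:-→1 10:-→0 10:+→1 11:+→2 12:+→3 … peak 3.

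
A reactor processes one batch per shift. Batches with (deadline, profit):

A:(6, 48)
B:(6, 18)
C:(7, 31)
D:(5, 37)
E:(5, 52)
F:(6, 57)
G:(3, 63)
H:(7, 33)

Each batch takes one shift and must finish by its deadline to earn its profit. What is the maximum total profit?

321

Profit order: G=63 F=57 E=52 A=48 D=37 H=33 C=31 B=18
Assign: G→slot 3, F→slot 6, E→slot 5, A→slot 4, D→slot 2, H→slot 7, C→slot 1, B skipped.
Slots: [1:C] [2:D] [3:G] [4:A] [5:E] [6:F] [7:H]
Profit = 31 + 37 + 63 + 48 + 52 + 57 + 33 = 321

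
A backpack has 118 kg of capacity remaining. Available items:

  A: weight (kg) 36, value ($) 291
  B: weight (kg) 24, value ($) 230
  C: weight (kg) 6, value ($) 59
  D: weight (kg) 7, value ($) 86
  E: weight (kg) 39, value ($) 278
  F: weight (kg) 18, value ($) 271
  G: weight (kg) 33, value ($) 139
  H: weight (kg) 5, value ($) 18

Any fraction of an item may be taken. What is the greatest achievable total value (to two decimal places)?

Greedy by value/weight ratio, highest first.
Order: F (271/18=15.06) > D (86/7=12.29) > C (59/6=9.83) > B (230/24=9.58) > A (291/36=8.08) > E (278/39=7.13) > G (139/33=4.21) > H (18/5=3.60)
Fill: take F (18 @ 271) → take D (7 @ 86) → take C (6 @ 59) → take B (24 @ 230) → take A (36 @ 291) → take 27/39 of E → 192.46; 118/118 used.
Total value = 1129.46

1129.46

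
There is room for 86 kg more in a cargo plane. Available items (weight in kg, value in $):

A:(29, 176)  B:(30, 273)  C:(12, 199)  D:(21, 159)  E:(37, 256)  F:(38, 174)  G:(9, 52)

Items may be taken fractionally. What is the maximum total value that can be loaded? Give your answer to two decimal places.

Greedy by value/weight ratio, highest first.
Ratios (sorted): C 16.58, B 9.10, D 7.57, E 6.92, A 6.07, G 5.78, F 4.58
take C (12 @ 199); take B (30 @ 273); take D (21 @ 159); take 23/37 of E → 159.14. Capacity used 86/86.
Total value = 790.14

790.14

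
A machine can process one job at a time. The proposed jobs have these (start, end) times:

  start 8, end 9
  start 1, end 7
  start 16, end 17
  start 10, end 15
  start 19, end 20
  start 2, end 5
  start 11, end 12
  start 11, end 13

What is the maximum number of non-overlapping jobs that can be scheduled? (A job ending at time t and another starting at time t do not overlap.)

By end time: (2,5), (1,7), (8,9), (11,12), (11,13), (10,15), (16,17), (19,20).
Pick (2,5); next start ≥ 5 → (8,9); next start ≥ 9 → (11,12); next start ≥ 12 → (16,17); next start ≥ 17 → (19,20).
Selected 5 jobs.

5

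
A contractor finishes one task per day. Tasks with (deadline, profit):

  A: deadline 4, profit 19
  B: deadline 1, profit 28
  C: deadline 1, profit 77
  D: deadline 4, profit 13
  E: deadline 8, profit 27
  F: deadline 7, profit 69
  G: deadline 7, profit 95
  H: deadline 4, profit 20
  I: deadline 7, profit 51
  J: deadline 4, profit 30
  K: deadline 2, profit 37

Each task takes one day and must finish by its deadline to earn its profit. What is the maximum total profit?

406

Sort by profit descending; place each in the latest free slot ≤ its deadline.
By profit: G(d7,95), C(d1,77), F(d7,69), I(d7,51), K(d2,37), J(d4,30), B(d1,28), E(d8,27), H(d4,20), A(d4,19), D(d4,13)
G→slot 7; C→slot 1; F→slot 6; I→slot 5; K→slot 2; J→slot 4; B skipped; E→slot 8; H→slot 3; A skipped; D skipped.
Profit = 77 + 37 + 20 + 30 + 51 + 69 + 95 + 27 = 406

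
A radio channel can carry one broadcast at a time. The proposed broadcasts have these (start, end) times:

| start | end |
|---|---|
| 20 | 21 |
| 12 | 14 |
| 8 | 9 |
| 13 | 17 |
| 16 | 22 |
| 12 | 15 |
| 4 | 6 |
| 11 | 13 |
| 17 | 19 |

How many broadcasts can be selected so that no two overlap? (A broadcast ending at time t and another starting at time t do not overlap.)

Greedy by earliest finish: after sorting by end time, pick each interval compatible with the last pick.
By end time: (4,6), (8,9), (11,13), (12,14), (12,15), (13,17), (17,19), (20,21), (16,22).
Pick (4,6); next start ≥ 6 → (8,9); next start ≥ 9 → (11,13); next start ≥ 13 → (13,17); next start ≥ 17 → (17,19); next start ≥ 19 → (20,21).
Selected 6 broadcasts.

6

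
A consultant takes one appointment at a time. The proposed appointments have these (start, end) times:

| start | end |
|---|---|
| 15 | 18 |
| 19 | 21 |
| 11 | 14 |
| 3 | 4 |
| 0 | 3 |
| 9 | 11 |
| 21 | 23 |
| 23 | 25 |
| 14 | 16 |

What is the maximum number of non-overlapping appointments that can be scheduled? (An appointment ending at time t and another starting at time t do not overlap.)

By end time: (0,3), (3,4), (9,11), (11,14), (14,16), (15,18), (19,21), (21,23), (23,25).
Pick (0,3); next start ≥ 3 → (3,4); next start ≥ 4 → (9,11); next start ≥ 11 → (11,14); next start ≥ 14 → (14,16); next start ≥ 16 → (19,21); next start ≥ 21 → (21,23); next start ≥ 23 → (23,25).
Selected 8 appointments.

8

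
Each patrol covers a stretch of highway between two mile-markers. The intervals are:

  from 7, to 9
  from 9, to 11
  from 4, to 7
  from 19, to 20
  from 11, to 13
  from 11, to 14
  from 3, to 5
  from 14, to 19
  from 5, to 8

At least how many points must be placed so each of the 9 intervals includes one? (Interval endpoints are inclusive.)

Process intervals by earliest right end; each time one isn't hit yet, stab at its right endpoint.
By right end: [3,5]  [4,7]  [5,8]  [7,9]  [9,11]  [11,13]  [11,14]  [14,19]  [19,20]
[3,5] uncovered → point at 5; [7,9] uncovered → point at 9; [11,13] uncovered → point at 13; [14,19] uncovered → point at 19.
Points: 5, 9, 13, 19 (4 total).

4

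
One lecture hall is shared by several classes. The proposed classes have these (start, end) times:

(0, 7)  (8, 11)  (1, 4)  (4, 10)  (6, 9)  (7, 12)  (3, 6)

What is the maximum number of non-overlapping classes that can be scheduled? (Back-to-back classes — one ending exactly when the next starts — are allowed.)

By end time: (1,4), (3,6), (0,7), (6,9), (4,10), (8,11), (7,12).
Pick (1,4); next start ≥ 4 → (6,9).
Selected 2 classes.

2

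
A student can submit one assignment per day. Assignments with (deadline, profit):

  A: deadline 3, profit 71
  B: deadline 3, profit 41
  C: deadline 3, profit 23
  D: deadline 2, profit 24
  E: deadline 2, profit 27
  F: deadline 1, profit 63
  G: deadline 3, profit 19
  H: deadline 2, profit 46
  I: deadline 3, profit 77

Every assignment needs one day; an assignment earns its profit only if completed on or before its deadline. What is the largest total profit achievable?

211

By profit: I(d3,77), A(d3,71), F(d1,63), H(d2,46), B(d3,41), E(d2,27), D(d2,24), C(d3,23), G(d3,19)
I→slot 3; A→slot 2; F→slot 1; H skipped; B skipped; E skipped; D skipped; C skipped; G skipped.
Profit = 63 + 71 + 77 = 211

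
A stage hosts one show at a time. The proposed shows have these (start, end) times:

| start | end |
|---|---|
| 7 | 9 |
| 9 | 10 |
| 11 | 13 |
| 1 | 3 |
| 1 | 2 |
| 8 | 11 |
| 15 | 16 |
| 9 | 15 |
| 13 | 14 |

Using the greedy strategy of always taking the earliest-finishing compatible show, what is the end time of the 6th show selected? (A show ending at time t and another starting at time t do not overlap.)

Order by finish time; keep every interval that doesn't clash with the previous kept one.
Sorted by end: (1,2)  (1,3)  (7,9)  (9,10)  (8,11)  (11,13)  (13,14)  (9,15)  (15,16)
take (1,2); take (7,9); take (9,10); take (11,13); take (13,14); skip (9,15); take (15,16).
Selected: (1,2) (7,9) (9,10) (11,13) (13,14) (15,16)

16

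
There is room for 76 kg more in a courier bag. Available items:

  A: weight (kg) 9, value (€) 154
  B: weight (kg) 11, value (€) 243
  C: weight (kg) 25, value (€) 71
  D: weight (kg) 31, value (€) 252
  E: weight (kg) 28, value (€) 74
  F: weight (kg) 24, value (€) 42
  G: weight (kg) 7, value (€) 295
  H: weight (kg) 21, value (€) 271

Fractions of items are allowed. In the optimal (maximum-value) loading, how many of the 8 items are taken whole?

Greedy by value/weight ratio, highest first.
Order: G (295/7=42.14) > B (243/11=22.09) > A (154/9=17.11) > H (271/21=12.90) > D (252/31=8.13) > C (71/25=2.84) > E (74/28=2.64) > F (42/24=1.75)
Fill: take G (7 @ 295) → take B (11 @ 243) → take A (9 @ 154) → take H (21 @ 271) → take 28/31 of D → 227.61; 76/76 used.
4 item(s) taken whole; one partial (take 28/31 of D).

4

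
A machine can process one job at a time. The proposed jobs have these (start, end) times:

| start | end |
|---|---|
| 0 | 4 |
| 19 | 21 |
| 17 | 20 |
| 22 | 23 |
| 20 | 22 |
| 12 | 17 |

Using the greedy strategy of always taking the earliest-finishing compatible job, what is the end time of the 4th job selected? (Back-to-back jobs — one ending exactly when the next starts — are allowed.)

22

Sort by end time and greedily take each interval whose start is ≥ the last chosen end.
Sorted by end: (0,4)  (12,17)  (17,20)  (19,21)  (20,22)  (22,23)
take (0,4); take (12,17); take (17,20); skip (19,21); take (20,22); take (22,23).
Selected: (0,4) (12,17) (17,20) (20,22) (22,23)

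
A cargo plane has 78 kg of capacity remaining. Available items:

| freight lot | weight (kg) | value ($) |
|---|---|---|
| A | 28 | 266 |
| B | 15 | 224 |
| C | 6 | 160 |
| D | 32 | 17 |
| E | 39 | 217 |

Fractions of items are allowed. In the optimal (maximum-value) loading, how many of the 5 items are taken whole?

Greedy by value/weight ratio, highest first.
Ratios (sorted): C 26.67, B 14.93, A 9.50, E 5.56, D 0.53
take C (6 @ 160); take B (15 @ 224); take A (28 @ 266); take 29/39 of E → 161.36. Capacity used 78/78.
3 item(s) taken whole; one partial (take 29/39 of E).

3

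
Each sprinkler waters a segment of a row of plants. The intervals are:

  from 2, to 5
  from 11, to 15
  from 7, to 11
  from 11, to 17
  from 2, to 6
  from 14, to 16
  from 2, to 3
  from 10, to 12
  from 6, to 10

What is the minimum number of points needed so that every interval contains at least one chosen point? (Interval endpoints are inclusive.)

Process intervals by earliest right end; each time one isn't hit yet, stab at its right endpoint.
By right end: [2,3]  [2,5]  [2,6]  [6,10]  [7,11]  [10,12]  [11,15]  [14,16]  [11,17]
[2,3] uncovered → point at 3; [6,10] uncovered → point at 10; [11,15] uncovered → point at 15.
Points: 3, 10, 15 (3 total).

3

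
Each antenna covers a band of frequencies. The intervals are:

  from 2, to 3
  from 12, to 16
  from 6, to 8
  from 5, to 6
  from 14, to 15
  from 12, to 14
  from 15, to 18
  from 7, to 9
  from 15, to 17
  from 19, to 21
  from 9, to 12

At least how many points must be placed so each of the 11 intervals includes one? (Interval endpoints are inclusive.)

Sort by right endpoint; whenever an interval is uncovered, place a point at its right end.
By right end: [2,3]  [5,6]  [6,8]  [7,9]  [9,12]  [12,14]  [14,15]  [12,16]  [15,17]  [15,18]  [19,21]
[2,3] uncovered → point at 3; [5,6] uncovered → point at 6; [7,9] uncovered → point at 9; [12,14] uncovered → point at 14; [15,17] uncovered → point at 17; [19,21] uncovered → point at 21.
Points: 3, 6, 9, 14, 17, 21 (6 total).

6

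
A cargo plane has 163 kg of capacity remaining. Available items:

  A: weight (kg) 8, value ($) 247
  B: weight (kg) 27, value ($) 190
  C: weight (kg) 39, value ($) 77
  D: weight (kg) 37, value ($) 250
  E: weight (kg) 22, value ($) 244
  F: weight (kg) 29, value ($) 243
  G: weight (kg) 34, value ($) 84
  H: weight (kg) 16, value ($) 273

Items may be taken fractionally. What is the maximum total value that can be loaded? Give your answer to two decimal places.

1506.29

Greedy by value/weight ratio, highest first.
Order: A (247/8=30.88) > H (273/16=17.06) > E (244/22=11.09) > F (243/29=8.38) > B (190/27=7.04) > D (250/37=6.76) > G (84/34=2.47) > C (77/39=1.97)
Fill: take A (8 @ 247) → take H (16 @ 273) → take E (22 @ 244) → take F (29 @ 243) → take B (27 @ 190) → take D (37 @ 250) → take 24/34 of G → 59.29; 163/163 used.
Total value = 1506.29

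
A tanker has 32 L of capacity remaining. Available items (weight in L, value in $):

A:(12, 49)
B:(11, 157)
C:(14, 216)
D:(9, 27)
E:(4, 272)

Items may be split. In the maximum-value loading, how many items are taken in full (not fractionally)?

3

Sort by value per unit weight and fill in that order.
Order: E (272/4=68.00) > C (216/14=15.43) > B (157/11=14.27) > A (49/12=4.08) > D (27/9=3.00)
Fill: take E (4 @ 272) → take C (14 @ 216) → take B (11 @ 157) → take 3/12 of A → 12.25; 32/32 used.
3 item(s) taken whole; one partial (take 3/12 of A).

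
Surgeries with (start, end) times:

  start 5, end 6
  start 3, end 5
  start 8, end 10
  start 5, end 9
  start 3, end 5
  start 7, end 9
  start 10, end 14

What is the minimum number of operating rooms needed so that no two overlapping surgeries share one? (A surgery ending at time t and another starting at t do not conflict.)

Events (time:±→running): 3:+→1 3:+→2 5:-→1 5:-→0 5:+→1 5:+→2 6:-→1 7:+→2 8:+→3 … peak 3.

3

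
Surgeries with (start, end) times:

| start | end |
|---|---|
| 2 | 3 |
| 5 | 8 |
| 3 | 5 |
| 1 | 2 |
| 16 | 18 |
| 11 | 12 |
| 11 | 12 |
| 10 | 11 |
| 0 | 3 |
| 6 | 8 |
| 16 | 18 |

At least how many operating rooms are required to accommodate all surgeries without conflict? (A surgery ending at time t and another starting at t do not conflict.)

2

Count concurrent intervals with a sweep; the peak is the room count.
starts: [0, 1, 2, 3, 5, 6, 10, 11, 11, 16, 16]
ends:   [2, 3, 3, 5, 8, 8, 11, 12, 12, 18, 18]
s0→1 s1→2  — peak 2.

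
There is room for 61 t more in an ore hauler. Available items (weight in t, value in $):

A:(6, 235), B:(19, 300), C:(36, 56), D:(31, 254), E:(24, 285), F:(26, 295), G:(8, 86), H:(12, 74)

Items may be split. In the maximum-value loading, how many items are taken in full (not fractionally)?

Greedy by value/weight ratio, highest first.
Ratios (sorted): A 39.17, B 15.79, E 11.88, F 11.35, G 10.75, D 8.19, H 6.17, C 1.56
take A (6 @ 235); take B (19 @ 300); take E (24 @ 285); take 12/26 of F → 136.15. Capacity used 61/61.
3 item(s) taken whole; one partial (take 12/26 of F).

3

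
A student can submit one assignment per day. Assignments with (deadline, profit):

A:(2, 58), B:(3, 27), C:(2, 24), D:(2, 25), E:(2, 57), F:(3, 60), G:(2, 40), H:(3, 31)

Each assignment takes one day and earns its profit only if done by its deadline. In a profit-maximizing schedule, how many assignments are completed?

3

Take jobs in profit order; each goes to the latest open slot no later than its deadline.
Profit order: F=60 A=58 E=57 G=40 H=31 B=27 D=25 C=24
Assign: F→slot 3, A→slot 2, E→slot 1, G skipped, H skipped, B skipped, D skipped, C skipped.
Slots: [1:E] [2:A] [3:F]
3 of 8 scheduled.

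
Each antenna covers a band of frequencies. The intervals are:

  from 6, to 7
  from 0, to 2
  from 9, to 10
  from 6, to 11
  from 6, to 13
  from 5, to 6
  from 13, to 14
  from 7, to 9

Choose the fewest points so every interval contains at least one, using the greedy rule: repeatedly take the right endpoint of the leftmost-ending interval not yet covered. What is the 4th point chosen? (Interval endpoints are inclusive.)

Sorted: [0,2] [5,6] [6,7] [7,9] [9,10] [6,11] [6,13] [13,14]
{[0,2]} hit by 2; {[5,6],[6,7]} hit by 6; {[7,9],[9,10],[6,11],[6,13]} hit by 9; {[13,14]} hit by 14.
Points: 2, 6, 9, 14 (4 total).

14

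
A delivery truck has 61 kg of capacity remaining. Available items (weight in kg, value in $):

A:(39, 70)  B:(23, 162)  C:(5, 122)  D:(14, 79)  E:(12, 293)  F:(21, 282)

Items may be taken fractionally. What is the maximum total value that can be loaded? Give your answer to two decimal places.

Ratios (sorted): E 24.42, C 24.40, F 13.43, B 7.04, D 5.64, A 1.79
take E (12 @ 293); take C (5 @ 122); take F (21 @ 282); take B (23 @ 162). Capacity used 61/61.
Total value = 859.00

859.00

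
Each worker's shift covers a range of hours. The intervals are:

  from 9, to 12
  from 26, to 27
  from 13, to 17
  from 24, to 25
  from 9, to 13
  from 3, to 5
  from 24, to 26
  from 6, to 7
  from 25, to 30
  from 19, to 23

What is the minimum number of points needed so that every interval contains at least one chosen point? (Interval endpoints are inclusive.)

By right end: [3,5]  [6,7]  [9,12]  [9,13]  [13,17]  [19,23]  [24,25]  [24,26]  [26,27]  [25,30]
[3,5] uncovered → point at 5; [6,7] uncovered → point at 7; [9,12] uncovered → point at 12; [13,17] uncovered → point at 17; [19,23] uncovered → point at 23; [24,25] uncovered → point at 25; [26,27] uncovered → point at 27.
Points: 5, 7, 12, 17, 23, 25, 27 (7 total).

7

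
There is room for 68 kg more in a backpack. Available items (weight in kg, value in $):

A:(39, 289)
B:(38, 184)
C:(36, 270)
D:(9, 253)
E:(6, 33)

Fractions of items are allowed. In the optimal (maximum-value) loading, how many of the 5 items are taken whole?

2

Sort by value per unit weight and fill in that order.
Order: D (253/9=28.11) > C (270/36=7.50) > A (289/39=7.41) > E (33/6=5.50) > B (184/38=4.84)
Fill: take D (9 @ 253) → take C (36 @ 270) → take 23/39 of A → 170.44; 68/68 used.
2 item(s) taken whole; one partial (take 23/39 of A).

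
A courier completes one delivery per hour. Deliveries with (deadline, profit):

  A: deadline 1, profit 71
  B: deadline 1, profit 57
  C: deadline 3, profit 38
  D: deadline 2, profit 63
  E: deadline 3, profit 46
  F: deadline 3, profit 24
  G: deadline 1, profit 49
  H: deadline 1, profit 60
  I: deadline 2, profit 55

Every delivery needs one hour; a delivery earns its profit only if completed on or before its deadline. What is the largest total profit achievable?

Sort by profit descending; place each in the latest free slot ≤ its deadline.
By profit: A(d1,71), D(d2,63), H(d1,60), B(d1,57), I(d2,55), G(d1,49), E(d3,46), C(d3,38), F(d3,24)
A→slot 1; D→slot 2; H skipped; B skipped; I skipped; G skipped; E→slot 3; C skipped; F skipped.
Profit = 71 + 63 + 46 = 180

180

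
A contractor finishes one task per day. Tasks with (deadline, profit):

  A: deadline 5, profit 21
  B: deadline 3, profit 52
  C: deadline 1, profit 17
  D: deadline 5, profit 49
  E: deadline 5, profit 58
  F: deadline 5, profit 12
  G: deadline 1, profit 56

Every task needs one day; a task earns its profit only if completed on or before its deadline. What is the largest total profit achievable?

Profit order: E=58 G=56 B=52 D=49 A=21 C=17 F=12
Assign: E→slot 5, G→slot 1, B→slot 3, D→slot 4, A→slot 2, C skipped, F skipped.
Slots: [1:G] [2:A] [3:B] [4:D] [5:E]
Profit = 56 + 21 + 52 + 49 + 58 = 236

236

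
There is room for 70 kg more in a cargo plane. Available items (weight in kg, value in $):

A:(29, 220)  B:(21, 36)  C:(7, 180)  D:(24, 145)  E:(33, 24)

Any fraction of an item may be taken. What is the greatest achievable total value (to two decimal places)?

Ratios (sorted): C 25.71, A 7.59, D 6.04, B 1.71, E 0.73
take C (7 @ 180); take A (29 @ 220); take D (24 @ 145); take 10/21 of B → 17.14. Capacity used 70/70.
Total value = 562.14

562.14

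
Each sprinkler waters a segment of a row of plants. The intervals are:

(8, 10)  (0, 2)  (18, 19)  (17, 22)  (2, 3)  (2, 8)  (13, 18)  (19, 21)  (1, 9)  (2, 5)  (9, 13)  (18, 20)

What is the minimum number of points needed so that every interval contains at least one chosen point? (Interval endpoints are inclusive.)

4

Process intervals by earliest right end; each time one isn't hit yet, stab at its right endpoint.
By right end: [0,2]  [2,3]  [2,5]  [2,8]  [1,9]  [8,10]  [9,13]  [13,18]  [18,19]  [18,20]  [19,21]  [17,22]
[0,2] uncovered → point at 2; [8,10] uncovered → point at 10; [13,18] uncovered → point at 18; [19,21] uncovered → point at 21.
Points: 2, 10, 18, 21 (4 total).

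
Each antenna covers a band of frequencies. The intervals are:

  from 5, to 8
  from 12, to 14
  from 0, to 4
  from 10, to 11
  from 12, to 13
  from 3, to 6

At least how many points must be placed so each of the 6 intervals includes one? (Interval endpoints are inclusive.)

By right end: [0,4]  [3,6]  [5,8]  [10,11]  [12,13]  [12,14]
[0,4] uncovered → point at 4; [5,8] uncovered → point at 8; [10,11] uncovered → point at 11; [12,13] uncovered → point at 13.
Points: 4, 8, 11, 13 (4 total).

4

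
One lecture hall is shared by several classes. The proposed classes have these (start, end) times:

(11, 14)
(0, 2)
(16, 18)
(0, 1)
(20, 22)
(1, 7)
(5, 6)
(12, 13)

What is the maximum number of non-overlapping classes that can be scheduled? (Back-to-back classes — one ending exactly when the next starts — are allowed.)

5

Sort by end time and greedily take each interval whose start is ≥ the last chosen end.
By end time: (0,1), (0,2), (5,6), (1,7), (12,13), (11,14), (16,18), (20,22).
Pick (0,1); next start ≥ 1 → (5,6); next start ≥ 6 → (12,13); next start ≥ 13 → (16,18); next start ≥ 18 → (20,22).
Selected 5 classes.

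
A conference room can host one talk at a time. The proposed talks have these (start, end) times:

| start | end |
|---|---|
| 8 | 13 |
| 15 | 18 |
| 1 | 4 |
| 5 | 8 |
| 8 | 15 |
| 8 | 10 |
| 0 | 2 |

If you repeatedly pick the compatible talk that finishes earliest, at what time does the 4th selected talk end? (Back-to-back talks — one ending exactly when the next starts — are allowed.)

18

Sorted by end: (0,2)  (1,4)  (5,8)  (8,10)  (8,13)  (8,15)  (15,18)
take (0,2); skip (1,4); take (5,8); take (8,10); skip (8,13); take (15,18).
Selected: (0,2) (5,8) (8,10) (15,18)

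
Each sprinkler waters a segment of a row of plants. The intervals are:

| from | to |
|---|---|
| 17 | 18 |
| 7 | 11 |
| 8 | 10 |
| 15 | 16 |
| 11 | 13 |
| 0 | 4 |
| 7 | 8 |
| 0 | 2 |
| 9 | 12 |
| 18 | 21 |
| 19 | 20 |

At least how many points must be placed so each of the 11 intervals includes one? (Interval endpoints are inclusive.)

6

Sort by right endpoint; whenever an interval is uncovered, place a point at its right end.
Sorted: [0,2] [0,4] [7,8] [8,10] [7,11] [9,12] [11,13] [15,16] [17,18] [19,20] [18,21]
{[0,2],[0,4]} hit by 2; {[7,8],[8,10],[7,11]} hit by 8; {[9,12],[11,13]} hit by 12; {[15,16]} hit by 16; {[17,18]} hit by 18; {[19,20],[18,21]} hit by 20.
Points: 2, 8, 12, 16, 18, 20 (6 total).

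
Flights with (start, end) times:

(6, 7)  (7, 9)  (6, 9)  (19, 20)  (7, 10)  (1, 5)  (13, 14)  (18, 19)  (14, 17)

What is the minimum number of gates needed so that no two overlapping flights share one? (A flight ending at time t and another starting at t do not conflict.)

Events (time:±→running): 1:+→1 5:-→0 6:+→1 6:+→2 7:-→1 7:+→2 7:+→3 … peak 3.

3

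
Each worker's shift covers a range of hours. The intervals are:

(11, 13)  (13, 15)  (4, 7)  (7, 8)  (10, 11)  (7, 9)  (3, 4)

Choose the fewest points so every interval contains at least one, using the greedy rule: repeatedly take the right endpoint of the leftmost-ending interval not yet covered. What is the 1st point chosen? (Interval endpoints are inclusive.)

4

Sorted: [3,4] [4,7] [7,8] [7,9] [10,11] [11,13] [13,15]
{[3,4],[4,7]} hit by 4; {[7,8],[7,9]} hit by 8; {[10,11],[11,13]} hit by 11; {[13,15]} hit by 15.
Points: 4, 8, 11, 15 (4 total).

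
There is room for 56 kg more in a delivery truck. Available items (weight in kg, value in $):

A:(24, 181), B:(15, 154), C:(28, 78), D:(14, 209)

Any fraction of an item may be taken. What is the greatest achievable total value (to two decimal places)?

Sort by value per unit weight and fill in that order.
Order: D (209/14=14.93) > B (154/15=10.27) > A (181/24=7.54) > C (78/28=2.79)
Fill: take D (14 @ 209) → take B (15 @ 154) → take A (24 @ 181) → take 3/28 of C → 8.36; 56/56 used.
Total value = 552.36

552.36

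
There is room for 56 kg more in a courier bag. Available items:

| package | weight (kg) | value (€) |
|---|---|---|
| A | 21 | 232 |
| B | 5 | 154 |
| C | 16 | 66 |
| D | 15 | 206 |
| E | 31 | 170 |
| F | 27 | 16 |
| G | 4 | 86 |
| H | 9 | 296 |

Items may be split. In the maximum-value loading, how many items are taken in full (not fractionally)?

5

Greedy by value/weight ratio, highest first.
Order: H (296/9=32.89) > B (154/5=30.80) > G (86/4=21.50) > D (206/15=13.73) > A (232/21=11.05) > E (170/31=5.48) > C (66/16=4.12) > F (16/27=0.59)
Fill: take H (9 @ 296) → take B (5 @ 154) → take G (4 @ 86) → take D (15 @ 206) → take A (21 @ 232) → take 2/31 of E → 10.97; 56/56 used.
5 item(s) taken whole; one partial (take 2/31 of E).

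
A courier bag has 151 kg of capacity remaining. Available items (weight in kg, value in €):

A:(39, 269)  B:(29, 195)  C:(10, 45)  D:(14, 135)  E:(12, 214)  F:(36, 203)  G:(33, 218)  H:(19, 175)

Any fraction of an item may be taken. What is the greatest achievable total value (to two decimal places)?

Greedy by value/weight ratio, highest first.
Order: E (214/12=17.83) > D (135/14=9.64) > H (175/19=9.21) > A (269/39=6.90) > B (195/29=6.72) > G (218/33=6.61) > F (203/36=5.64) > C (45/10=4.50)
Fill: take E (12 @ 214) → take D (14 @ 135) → take H (19 @ 175) → take A (39 @ 269) → take B (29 @ 195) → take G (33 @ 218) → take 5/36 of F → 28.19; 151/151 used.
Total value = 1234.19

1234.19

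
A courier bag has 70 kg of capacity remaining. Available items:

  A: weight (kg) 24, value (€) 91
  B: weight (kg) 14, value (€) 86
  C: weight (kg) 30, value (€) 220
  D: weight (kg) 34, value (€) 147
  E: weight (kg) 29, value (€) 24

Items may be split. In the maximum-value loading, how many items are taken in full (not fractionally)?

2

Greedy by value/weight ratio, highest first.
Ratios (sorted): C 7.33, B 6.14, D 4.32, A 3.79, E 0.83
take C (30 @ 220); take B (14 @ 86); take 26/34 of D → 112.41. Capacity used 70/70.
2 item(s) taken whole; one partial (take 26/34 of D).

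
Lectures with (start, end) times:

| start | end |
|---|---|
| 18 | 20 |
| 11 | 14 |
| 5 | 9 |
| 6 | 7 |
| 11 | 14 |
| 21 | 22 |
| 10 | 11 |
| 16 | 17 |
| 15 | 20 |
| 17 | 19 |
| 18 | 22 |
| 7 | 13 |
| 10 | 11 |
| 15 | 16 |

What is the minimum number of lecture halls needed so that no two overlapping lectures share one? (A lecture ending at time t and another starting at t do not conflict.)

Events (time:±→running): 5:+→1 6:+→2 7:-→1 7:+→2 9:-→1 10:+→2 10:+→3 11:-→2 11:-→1 11:+→2 11:+→3 13:-→2 14:-→1 14:-→0 15:+→1 15:+→2 16:-→1 16:+→2 17:-→1 17:+→2 18:+→3 18:+→4 … peak 4.

4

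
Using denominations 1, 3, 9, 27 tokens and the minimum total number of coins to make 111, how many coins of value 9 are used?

0

Greedy: take as many of the largest coin as possible, then repeat with the remainder.
111 − 4×27→3 − 1×3→0
Count of 9: 0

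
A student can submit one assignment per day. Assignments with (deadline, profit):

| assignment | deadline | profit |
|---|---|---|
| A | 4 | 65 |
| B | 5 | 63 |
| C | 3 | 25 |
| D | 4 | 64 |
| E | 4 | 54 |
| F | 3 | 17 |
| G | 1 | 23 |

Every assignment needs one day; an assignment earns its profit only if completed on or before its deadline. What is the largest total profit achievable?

271

By profit: A(d4,65), D(d4,64), B(d5,63), E(d4,54), C(d3,25), G(d1,23), F(d3,17)
A→slot 4; D→slot 3; B→slot 5; E→slot 2; C→slot 1; G skipped; F skipped.
Profit = 25 + 54 + 64 + 65 + 63 = 271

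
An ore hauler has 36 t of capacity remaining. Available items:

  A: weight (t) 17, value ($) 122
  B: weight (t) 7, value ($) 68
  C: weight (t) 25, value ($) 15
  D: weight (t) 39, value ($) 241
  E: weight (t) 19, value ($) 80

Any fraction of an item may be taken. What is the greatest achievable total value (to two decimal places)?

264.15

Sort by value per unit weight and fill in that order.
Ratios (sorted): B 9.71, A 7.18, D 6.18, E 4.21, C 0.60
take B (7 @ 68); take A (17 @ 122); take 12/39 of D → 74.15. Capacity used 36/36.
Total value = 264.15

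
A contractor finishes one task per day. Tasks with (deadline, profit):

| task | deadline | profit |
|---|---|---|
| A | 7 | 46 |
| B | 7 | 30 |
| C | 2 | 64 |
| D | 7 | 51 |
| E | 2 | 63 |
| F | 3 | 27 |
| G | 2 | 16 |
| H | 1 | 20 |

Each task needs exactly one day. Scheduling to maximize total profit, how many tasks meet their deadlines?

Sort by profit descending; place each in the latest free slot ≤ its deadline.
By profit: C(d2,64), E(d2,63), D(d7,51), A(d7,46), B(d7,30), F(d3,27), H(d1,20), G(d2,16)
C→slot 2; E→slot 1; D→slot 7; A→slot 6; B→slot 5; F→slot 3; H skipped; G skipped.
6 of 8 scheduled.

6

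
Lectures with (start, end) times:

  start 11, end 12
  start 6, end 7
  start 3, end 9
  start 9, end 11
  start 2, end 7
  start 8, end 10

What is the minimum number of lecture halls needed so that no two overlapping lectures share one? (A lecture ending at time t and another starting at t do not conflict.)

3

starts: [2, 3, 6, 8, 9, 11]
ends:   [7, 7, 9, 10, 11, 12]
s2→1 s3→2 s6→3  — peak 3.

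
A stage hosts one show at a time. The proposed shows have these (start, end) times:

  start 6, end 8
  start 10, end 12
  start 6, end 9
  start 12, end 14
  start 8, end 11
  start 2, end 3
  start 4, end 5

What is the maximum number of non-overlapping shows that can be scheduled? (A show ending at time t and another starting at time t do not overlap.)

5

Sort by end time and greedily take each interval whose start is ≥ the last chosen end.
By end time: (2,3), (4,5), (6,8), (6,9), (8,11), (10,12), (12,14).
Pick (2,3); next start ≥ 3 → (4,5); next start ≥ 5 → (6,8); next start ≥ 8 → (8,11); next start ≥ 11 → (12,14).
Selected 5 shows.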